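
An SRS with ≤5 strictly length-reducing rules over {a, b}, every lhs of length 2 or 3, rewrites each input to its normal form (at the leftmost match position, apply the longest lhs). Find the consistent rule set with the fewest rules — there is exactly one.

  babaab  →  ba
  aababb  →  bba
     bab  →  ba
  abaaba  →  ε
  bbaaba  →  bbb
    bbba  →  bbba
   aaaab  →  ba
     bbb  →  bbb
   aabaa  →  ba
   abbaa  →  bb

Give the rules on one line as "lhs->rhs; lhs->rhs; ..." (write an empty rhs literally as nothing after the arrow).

  | babaab => baaab => bab => ba
  | aababb => baabb => bbab => bba
  | bab => ba
  | abaaba => aaaba => aba => aa => ε

aa->; aab->ba; ab->a; abb->bb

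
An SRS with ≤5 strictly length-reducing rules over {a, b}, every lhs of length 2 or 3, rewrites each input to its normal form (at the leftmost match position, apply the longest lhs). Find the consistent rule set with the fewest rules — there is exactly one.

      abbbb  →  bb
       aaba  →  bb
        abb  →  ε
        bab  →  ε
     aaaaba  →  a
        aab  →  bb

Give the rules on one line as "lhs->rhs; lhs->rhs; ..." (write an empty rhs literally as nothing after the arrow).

aa->b; abb->; ba->b; bab->

  | abbbb => bb
  | aaba => bba => bb
  | abb => ε
  | bab => ε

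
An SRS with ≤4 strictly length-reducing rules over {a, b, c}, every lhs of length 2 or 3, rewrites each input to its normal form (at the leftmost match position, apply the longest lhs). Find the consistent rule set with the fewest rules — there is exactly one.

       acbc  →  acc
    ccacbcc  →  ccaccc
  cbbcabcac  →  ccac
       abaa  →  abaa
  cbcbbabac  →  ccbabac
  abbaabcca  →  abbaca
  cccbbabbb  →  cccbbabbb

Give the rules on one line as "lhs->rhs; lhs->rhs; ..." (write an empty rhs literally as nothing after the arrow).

abc->; bc->c; bcb->c

  | acbc => acc
  | ccacbcc => ccaccc
  | cbbcabcac => cbcabcac => ccabcac => ccac
  | abaa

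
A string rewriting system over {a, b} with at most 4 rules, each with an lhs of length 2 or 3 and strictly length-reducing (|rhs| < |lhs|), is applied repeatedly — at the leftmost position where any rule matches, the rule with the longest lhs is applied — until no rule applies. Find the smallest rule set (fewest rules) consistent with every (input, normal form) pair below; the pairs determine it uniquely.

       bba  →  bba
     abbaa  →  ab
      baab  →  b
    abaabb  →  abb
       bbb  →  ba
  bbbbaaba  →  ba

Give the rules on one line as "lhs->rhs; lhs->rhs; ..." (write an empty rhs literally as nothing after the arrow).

baa->; bab->b; bbb->ba

  | bba
  | abbaa => ab
  | baab => b
  | abaabb => abb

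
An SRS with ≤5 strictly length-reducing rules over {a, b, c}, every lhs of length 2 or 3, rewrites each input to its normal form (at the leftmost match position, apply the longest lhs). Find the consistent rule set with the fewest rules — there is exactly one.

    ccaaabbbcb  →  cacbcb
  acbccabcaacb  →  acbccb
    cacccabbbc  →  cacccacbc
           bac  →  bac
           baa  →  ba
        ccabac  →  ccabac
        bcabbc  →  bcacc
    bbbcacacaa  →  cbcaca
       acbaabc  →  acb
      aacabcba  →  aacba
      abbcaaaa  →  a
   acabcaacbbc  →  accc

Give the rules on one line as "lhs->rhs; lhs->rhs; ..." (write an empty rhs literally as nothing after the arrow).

abc->; baa->ba; bb->c; caa->

  | ccaaabbbcb => cabbbcb => cacbcb
  | acbccabcaacb => acbccaacb => acbccb
  | cacccabbbc => cacccacbc
  | bac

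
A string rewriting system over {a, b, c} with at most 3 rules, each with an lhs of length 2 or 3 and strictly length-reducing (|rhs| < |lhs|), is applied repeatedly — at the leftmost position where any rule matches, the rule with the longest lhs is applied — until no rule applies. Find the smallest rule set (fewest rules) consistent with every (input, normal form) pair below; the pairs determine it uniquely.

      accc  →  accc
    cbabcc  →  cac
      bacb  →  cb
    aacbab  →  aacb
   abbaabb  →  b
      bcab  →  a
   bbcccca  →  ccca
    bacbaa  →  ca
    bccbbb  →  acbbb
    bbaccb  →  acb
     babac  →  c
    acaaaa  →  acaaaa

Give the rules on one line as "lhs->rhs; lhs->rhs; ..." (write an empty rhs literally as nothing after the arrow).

ab->; ba->; bc->a

  | accc
  | cbabcc => cbcc => cac
  | bacb => cb
  | aacbab => aacb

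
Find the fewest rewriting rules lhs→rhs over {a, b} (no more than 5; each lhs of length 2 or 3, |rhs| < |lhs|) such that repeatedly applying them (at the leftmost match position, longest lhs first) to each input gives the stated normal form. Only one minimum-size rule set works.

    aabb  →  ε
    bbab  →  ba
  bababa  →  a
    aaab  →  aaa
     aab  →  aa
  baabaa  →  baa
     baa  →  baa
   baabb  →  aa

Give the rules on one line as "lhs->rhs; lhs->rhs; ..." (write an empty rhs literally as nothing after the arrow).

ab->a; aba->; abb->ba; bab->a

  | aabb => aba => ε
  | bbab => ba
  | bababa => aaba => a
  | aaab => aaa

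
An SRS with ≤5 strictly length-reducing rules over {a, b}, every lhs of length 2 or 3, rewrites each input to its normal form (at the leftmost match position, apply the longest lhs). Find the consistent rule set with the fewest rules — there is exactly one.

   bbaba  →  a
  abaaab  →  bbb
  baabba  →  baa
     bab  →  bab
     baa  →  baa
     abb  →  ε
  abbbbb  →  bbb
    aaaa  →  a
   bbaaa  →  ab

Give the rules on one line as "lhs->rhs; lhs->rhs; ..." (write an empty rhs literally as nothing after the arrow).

aaa->; aba->bb; abb->; bba->ab

  | bbaba => abba => a
  | abaaab => bbaab => abab => bbb
  | baabba => baa
  | bab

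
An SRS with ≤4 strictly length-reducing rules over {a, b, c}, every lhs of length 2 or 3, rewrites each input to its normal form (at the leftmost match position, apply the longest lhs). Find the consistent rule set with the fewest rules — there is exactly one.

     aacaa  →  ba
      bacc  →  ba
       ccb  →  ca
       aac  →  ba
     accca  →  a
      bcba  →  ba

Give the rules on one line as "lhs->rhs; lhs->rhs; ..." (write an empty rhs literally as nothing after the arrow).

aa->a; aac->ba; ac->a; cb->a

  | aacaa => baaa => baa => ba
  | bacc => bac => ba
  | ccb => ca
  | aac => ba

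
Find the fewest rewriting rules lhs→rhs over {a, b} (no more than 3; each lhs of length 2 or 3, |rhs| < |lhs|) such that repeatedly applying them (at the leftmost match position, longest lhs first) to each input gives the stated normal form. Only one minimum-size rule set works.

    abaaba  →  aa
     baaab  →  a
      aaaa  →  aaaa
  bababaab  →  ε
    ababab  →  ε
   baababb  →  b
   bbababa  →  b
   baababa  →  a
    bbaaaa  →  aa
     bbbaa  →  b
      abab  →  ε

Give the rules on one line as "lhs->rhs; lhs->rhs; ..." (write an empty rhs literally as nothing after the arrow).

ab->; ba->

  | abaaba => aaba => aa
  | baaab => aab => a
  | aaaa
  | bababaab => babaab => baab => ab => ε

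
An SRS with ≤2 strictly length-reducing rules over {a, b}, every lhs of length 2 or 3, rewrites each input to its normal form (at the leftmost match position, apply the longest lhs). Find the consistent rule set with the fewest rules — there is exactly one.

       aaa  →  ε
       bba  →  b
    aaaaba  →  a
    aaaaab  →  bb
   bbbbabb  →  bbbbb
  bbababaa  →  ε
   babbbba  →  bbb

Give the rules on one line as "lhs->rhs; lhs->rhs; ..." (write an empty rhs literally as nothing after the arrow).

aa->b; ba->

  | aaa => ba => ε
  | bba => b
  | aaaaba => baaba => aba => a
  | aaaaab => baaab => aab => bb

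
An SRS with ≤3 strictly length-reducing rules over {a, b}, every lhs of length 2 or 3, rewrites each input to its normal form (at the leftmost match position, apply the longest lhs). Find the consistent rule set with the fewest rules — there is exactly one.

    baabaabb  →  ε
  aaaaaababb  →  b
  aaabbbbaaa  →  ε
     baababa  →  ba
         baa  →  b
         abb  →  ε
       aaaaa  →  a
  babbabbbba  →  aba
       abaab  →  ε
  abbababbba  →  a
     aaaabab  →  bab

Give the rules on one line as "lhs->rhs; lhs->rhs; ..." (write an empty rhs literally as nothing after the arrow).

aa->; bb->a

  | baabaabb => bbaabb => aaabb => abb => aa => ε
  | aaaaaababb => aaaababb => aababb => babb => baa => b
  | aaabbbbaaa => abbbbaaa => aabbaaa => bbaaa => aaaa => aa => ε
  | baababa => bbaba => aaba => ba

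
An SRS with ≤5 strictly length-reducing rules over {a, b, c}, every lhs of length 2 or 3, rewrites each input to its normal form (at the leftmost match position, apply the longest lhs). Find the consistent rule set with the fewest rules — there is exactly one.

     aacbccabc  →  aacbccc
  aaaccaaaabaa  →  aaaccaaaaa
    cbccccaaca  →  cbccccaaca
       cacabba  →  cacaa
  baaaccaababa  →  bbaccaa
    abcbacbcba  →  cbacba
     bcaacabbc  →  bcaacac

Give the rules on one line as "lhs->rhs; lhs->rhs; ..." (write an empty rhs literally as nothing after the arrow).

  | aacbccabc => aacbccc
  | aaaccaaaabaa => aaaccaaaaa
  | cbccccaaca
  | cacabba => cacaa

ab->; abb->a; baa->bb; bcb->b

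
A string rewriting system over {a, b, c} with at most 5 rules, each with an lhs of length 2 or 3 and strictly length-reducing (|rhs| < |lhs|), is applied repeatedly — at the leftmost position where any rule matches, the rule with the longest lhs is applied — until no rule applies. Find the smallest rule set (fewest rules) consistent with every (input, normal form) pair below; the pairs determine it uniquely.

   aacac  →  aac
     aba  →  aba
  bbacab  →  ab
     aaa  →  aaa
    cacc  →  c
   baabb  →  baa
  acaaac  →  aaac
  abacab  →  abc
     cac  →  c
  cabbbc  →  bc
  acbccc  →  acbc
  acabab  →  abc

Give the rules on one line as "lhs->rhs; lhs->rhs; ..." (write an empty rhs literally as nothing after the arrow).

  | aacac => aac
  | aba
  | bbacab => acab => ab
  | aaa

bab->bc; bb->; ca->; cc->c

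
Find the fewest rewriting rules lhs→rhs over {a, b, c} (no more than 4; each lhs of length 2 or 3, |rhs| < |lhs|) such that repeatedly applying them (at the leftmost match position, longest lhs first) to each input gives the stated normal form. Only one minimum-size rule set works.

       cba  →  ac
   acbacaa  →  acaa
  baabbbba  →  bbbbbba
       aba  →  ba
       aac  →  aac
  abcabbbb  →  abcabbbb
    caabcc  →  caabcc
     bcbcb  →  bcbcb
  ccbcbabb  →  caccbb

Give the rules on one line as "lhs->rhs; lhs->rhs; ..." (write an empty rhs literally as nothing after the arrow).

  | cba => ac
  | acbacaa => acaa
  | baabbbba => bbbbbba
  | aba => ba

aba->ba; acb->; baa->bb; cba->ac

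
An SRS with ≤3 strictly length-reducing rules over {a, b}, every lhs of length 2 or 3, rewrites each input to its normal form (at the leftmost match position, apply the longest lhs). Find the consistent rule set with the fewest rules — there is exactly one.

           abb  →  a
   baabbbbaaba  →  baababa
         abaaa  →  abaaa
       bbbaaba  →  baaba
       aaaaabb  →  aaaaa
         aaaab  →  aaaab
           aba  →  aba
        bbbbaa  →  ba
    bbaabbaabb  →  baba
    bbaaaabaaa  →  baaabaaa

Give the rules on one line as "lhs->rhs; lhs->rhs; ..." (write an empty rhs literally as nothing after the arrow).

  | abb => a
  | baabbbbaaba => baabbaaba => baababa
  | abaaa
  | bbbaaba => baaba

bb->; bba->b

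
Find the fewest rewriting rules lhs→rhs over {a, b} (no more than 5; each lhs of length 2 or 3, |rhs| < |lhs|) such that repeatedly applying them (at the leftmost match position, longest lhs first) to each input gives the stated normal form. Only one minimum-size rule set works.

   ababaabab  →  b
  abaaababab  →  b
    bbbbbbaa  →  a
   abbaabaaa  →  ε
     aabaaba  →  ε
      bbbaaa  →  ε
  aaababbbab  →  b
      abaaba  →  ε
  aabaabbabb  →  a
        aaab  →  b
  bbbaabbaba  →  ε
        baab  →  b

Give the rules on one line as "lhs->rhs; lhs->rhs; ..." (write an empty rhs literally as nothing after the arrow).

aa->; ab->b; ba->; bb->a

  | ababaabab => babaabab => baabab => abab => bab => b
  | abaaababab => baaababab => aababab => babab => bab => b
  | bbbbbbaa => abbbbaa => bbbbaa => abbaa => bbaa => aaa => a
  | abbaabaaa => bbaabaaa => aaabaaa => abaaa => baaa => aa => ε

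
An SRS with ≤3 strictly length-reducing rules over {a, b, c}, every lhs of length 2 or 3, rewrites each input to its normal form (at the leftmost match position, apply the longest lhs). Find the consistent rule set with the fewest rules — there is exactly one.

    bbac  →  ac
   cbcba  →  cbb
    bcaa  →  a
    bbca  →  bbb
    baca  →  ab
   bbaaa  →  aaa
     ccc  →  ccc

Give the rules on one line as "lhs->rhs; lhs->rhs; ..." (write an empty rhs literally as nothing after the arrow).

  | bbac => bac => ac
  | cbcba => cbca => cbb
  | bcaa => bba => ba => a
  | bbca => bbb

ba->a; ca->b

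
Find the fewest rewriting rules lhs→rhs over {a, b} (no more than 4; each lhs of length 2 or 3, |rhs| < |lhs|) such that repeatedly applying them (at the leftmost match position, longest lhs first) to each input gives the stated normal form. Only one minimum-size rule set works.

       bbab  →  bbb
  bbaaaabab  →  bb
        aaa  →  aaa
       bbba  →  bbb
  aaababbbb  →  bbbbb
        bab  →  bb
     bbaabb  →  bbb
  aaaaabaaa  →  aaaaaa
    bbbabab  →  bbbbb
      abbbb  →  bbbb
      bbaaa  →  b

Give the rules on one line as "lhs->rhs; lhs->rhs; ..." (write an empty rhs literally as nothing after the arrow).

  | bbab => bbb
  | bbaaaabab => baabab => bab => bb
  | aaa
  | bbba => bbb

abb->bb; ba->b; baa->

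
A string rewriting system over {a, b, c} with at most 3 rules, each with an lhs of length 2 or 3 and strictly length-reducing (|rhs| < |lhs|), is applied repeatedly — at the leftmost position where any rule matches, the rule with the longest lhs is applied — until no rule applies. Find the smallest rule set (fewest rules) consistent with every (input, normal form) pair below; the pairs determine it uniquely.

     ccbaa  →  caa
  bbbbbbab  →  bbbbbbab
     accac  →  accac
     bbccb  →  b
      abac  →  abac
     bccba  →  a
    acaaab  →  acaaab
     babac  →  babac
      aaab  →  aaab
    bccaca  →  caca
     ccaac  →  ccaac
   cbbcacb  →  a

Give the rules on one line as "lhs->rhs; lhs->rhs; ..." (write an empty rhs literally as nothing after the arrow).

bc->; cb->

  | ccbaa => caa
  | bbbbbbab
  | accac
  | bbccb => bcb => b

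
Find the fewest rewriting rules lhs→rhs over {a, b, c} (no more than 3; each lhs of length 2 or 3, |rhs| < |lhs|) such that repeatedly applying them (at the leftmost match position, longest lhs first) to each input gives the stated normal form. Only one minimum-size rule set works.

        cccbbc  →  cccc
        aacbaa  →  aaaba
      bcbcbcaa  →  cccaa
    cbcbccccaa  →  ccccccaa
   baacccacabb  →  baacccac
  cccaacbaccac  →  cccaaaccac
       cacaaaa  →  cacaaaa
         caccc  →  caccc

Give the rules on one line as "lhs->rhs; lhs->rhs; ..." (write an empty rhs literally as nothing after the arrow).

  | cccbbc => cccbc => cccc
  | aacbaa => aaaba
  | bcbcbcaa => cbcbcaa => ccbcaa => cccaa
  | cbcbccccaa => ccbccccaa => ccccccaa

abb->; bc->c; cba->ab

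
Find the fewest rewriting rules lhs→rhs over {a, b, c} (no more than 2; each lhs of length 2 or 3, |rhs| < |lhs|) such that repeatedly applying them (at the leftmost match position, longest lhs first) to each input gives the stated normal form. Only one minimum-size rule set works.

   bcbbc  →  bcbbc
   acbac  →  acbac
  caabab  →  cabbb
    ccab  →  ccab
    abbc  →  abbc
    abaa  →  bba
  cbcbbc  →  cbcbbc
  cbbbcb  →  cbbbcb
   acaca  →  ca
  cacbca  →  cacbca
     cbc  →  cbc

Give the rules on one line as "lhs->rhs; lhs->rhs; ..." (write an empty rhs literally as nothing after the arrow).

  | bcbbc
  | acbac
  | caabab => cabbb
  | ccab

aba->bb; aca->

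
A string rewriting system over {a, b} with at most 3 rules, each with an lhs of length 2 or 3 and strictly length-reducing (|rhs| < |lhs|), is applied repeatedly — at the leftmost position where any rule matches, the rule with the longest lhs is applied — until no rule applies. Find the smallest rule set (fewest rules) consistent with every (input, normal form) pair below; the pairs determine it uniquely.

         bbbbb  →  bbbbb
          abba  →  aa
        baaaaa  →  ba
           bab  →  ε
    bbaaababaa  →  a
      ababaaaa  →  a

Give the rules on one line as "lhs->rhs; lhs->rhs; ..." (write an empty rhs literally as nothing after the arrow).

  | bbbbb
  | abba => aa
  | baaaaa => baaa => ba
  | bab => ε

aaa->a; bab->; bba->a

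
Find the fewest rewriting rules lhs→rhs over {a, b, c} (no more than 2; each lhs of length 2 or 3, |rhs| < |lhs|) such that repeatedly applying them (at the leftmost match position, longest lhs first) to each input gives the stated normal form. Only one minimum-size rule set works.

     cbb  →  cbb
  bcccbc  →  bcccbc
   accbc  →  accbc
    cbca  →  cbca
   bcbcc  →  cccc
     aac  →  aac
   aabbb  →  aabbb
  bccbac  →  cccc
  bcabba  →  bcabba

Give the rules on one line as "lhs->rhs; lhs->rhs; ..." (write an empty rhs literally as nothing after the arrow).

bcb->cc; cba->bc

  | cbb
  | bcccbc
  | accbc
  | cbca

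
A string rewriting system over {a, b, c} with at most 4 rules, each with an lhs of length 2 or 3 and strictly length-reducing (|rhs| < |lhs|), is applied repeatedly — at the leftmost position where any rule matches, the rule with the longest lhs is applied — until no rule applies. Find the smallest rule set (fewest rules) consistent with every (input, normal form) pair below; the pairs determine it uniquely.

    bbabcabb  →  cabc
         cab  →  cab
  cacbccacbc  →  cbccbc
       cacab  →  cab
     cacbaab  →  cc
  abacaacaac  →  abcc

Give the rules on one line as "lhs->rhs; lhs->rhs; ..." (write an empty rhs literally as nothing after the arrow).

aa->; ac->; bb->c

  | bbabcabb => cabcabb => cabcac => cabc
  | cab
  | cacbccacbc => cbccacbc => cbccbc
  | cacab => cab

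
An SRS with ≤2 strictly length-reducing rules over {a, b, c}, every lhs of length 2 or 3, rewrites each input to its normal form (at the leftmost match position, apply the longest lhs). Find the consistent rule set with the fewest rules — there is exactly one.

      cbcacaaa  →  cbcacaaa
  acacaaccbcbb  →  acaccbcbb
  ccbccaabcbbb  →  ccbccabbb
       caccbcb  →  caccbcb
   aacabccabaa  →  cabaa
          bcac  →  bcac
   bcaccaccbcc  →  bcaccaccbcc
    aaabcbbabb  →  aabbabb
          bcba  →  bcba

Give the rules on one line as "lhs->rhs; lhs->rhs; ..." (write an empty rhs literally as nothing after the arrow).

  | cbcacaaa
  | acacaaccbcbb => acaccbcbb
  | ccbccaabcbbb => ccbccabbb
  | caccbcb

aac->; abc->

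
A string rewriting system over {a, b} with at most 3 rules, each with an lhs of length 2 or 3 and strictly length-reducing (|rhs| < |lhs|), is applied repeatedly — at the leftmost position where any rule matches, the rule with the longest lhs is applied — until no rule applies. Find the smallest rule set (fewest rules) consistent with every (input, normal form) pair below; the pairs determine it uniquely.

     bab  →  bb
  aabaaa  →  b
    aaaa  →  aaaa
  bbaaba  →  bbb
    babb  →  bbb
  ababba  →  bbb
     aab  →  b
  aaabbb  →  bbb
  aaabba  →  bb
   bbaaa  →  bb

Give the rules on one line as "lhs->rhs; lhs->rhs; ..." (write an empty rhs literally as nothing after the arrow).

ab->b; ba->b

  | bab => bb
  | aabaaa => abaaa => baaa => baa => ba => b
  | aaaa
  | bbaaba => bbaba => bbba => bbb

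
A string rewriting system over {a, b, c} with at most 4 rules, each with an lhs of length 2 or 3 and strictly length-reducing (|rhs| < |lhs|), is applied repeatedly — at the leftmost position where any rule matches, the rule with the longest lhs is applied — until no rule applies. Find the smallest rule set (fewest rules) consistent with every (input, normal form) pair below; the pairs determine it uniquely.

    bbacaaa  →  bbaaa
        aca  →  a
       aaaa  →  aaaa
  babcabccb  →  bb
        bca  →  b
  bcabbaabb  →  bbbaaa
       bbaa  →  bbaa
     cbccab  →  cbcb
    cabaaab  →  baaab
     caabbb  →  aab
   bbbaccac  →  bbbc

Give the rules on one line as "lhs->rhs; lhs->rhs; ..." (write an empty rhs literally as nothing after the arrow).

abb->aa; ac->; ca->

  | bbacaaa => bbaaa
  | aca => a
  | aaaa
  | babcabccb => babbccb => baaccb => bacb => bb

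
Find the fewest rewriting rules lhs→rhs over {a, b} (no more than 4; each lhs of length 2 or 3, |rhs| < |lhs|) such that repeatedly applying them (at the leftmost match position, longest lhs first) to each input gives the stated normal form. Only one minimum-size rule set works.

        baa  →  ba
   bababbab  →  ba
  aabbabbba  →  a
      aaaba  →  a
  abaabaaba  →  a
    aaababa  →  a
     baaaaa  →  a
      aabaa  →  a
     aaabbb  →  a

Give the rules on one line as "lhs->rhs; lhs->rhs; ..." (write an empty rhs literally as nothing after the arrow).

aa->a; aaa->bb; ab->a; bb->a

  | baa => ba
  | bababbab => baabbab => babbab => babab => baab => bab => ba
  | aabbabbba => abbabbba => ababbba => aabbba => abbba => abba => aba => aa => a
  | aaaba => bbba => aba => aa => a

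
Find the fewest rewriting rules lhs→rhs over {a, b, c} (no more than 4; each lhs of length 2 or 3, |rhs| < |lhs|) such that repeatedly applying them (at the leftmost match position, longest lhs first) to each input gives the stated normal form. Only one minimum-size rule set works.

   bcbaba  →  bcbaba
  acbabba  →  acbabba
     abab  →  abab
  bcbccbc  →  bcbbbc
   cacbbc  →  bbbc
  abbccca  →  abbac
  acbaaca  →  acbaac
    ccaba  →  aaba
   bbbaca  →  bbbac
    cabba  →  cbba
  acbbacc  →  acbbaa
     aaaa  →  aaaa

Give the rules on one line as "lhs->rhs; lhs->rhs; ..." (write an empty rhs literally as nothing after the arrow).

  | bcbaba
  | acbabba
  | abab
  | bcbccbc => bcbbbc

ca->c; cc->a; ccb->bb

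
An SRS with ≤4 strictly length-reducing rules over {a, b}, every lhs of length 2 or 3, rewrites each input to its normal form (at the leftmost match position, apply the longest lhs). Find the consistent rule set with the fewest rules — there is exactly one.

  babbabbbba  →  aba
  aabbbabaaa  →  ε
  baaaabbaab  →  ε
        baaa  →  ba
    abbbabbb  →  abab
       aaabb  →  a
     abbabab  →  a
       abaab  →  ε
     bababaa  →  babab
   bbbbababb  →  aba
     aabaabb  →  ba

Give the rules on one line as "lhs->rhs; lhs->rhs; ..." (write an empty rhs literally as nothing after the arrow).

  | babbabbbba => baabbbba => bbabbba => abbba => aba
  | aabbbabaaa => babbabaaa => baabaaa => bbaaaa => aaaa => aa => ε
  | baaaabbaab => baabbaab => bbabaab => abaab => abba => aa => ε
  | baaa => ba

aa->; aab->ba; bb->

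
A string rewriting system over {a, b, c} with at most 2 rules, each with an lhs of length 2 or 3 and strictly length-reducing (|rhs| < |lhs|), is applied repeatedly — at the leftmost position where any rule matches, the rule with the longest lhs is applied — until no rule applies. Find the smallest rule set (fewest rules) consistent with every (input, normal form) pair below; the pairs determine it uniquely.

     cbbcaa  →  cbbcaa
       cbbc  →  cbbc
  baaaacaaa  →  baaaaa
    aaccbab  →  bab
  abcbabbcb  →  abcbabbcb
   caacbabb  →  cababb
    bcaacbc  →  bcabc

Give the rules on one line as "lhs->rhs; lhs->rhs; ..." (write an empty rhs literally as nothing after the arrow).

ac->; aca->

  | cbbcaa
  | cbbc
  | baaaacaaa => baaaaa
  | aaccbab => acbab => bab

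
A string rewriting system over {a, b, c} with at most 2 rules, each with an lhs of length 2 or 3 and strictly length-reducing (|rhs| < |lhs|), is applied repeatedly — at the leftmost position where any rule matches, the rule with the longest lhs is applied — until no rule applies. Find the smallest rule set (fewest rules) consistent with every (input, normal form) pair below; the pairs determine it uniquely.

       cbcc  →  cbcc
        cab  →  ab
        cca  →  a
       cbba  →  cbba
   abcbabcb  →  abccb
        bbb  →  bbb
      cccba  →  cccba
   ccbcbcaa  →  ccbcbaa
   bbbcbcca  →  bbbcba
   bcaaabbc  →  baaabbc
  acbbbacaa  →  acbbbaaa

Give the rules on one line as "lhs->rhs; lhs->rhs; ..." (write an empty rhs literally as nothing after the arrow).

bab->; ca->a

  | cbcc
  | cab => ab
  | cca => ca => a
  | cbba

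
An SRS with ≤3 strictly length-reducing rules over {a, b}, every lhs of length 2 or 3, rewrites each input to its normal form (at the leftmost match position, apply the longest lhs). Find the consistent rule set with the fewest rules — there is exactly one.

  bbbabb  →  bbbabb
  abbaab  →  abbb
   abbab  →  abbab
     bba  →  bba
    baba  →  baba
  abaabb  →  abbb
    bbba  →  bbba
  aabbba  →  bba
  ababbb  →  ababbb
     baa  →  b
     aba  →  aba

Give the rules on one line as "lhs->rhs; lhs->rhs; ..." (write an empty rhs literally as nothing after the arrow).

  | bbbabb
  | abbaab => abbb
  | abbab
  | bba

aab->; baa->b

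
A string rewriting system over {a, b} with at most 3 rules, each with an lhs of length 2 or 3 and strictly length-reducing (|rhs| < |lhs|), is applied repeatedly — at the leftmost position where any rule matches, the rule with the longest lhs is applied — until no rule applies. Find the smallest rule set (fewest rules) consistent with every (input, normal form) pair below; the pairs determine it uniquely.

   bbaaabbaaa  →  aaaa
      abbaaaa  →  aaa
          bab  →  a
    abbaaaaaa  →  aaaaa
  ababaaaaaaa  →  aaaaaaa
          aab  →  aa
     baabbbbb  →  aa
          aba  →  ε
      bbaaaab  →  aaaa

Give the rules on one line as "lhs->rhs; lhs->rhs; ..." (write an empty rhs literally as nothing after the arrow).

ab->a; aba->; ba->a

  | bbaaabbaaa => baaabbaaa => aaabbaaa => aaabaaa => aaaa
  | abbaaaa => abaaaa => aaa
  | bab => ab => a
  | abbaaaaaa => abaaaaaa => aaaaa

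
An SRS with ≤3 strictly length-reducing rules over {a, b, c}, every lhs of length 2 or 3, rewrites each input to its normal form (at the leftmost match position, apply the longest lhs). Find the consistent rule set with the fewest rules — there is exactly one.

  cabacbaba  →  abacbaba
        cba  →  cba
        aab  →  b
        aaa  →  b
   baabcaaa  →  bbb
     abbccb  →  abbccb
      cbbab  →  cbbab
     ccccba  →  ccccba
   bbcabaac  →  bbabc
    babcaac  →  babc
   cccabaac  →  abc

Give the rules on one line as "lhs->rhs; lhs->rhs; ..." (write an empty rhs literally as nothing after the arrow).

  | cabacbaba => abacbaba
  | cba
  | aab => b
  | aaa => b

aa->; aaa->b; ca->a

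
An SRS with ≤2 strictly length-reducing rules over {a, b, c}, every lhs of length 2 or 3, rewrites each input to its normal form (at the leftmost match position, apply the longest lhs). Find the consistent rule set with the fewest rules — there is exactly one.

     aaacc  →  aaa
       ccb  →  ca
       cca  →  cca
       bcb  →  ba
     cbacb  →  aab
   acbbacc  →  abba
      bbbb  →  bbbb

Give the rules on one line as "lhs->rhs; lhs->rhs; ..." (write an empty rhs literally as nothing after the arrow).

ac->a; cb->a

  | aaacc => aaac => aaa
  | ccb => ca
  | cca
  | bcb => ba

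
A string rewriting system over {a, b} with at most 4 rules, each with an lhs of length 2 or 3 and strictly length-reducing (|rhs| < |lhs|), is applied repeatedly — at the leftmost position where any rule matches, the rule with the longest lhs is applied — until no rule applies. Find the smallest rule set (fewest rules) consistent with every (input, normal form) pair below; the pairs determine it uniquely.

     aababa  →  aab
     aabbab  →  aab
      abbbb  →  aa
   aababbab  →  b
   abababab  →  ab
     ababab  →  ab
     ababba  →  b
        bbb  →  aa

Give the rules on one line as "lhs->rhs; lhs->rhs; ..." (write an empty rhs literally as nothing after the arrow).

aaa->bb; ba->b; bb->b; bbb->aa

  | aababa => aabba => aaba => aab
  | aabbab => aabab => aabb => aab
  | abbbb => aaab => bbb => aa
  | aababbab => aabbbab => aaaaab => bbaab => baab => bab => bb => b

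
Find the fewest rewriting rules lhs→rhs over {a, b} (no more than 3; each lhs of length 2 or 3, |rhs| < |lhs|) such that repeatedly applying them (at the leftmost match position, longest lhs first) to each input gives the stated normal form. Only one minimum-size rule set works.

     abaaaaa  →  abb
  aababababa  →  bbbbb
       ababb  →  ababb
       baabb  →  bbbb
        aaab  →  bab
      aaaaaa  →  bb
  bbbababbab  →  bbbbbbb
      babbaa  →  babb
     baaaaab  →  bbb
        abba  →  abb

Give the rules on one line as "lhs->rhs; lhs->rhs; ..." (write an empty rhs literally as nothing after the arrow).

  | abaaaaa => abbaaa => abbaa => abba => abb
  | aababababa => bbabababa => bbbababa => bbbbaba => bbbbba => bbbbb
  | ababb
  | baabb => bbbb

aa->b; bba->bb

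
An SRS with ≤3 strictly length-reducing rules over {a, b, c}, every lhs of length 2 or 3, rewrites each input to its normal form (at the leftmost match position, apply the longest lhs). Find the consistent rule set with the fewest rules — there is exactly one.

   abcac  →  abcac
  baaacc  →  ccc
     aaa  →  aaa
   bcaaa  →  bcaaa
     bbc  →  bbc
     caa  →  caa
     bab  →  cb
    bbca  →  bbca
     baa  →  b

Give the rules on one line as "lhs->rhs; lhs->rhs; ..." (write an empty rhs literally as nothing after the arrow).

ba->c; baa->b

  | abcac
  | baaacc => bacc => ccc
  | aaa
  | bcaaa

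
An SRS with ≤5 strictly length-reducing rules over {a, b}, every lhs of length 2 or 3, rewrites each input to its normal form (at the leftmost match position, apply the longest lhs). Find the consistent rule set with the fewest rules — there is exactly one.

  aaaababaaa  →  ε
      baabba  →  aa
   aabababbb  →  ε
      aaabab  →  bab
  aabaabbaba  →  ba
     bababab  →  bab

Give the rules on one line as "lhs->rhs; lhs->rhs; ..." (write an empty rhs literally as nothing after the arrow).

  | aaaababaaa => ababaaa => abaaa => aaa => ε
  | baabba => bba => aa
  | aabababbb => ababbb => abbb => aab => ε
  | aaabab => bab

aaa->; aab->; aba->a; bb->a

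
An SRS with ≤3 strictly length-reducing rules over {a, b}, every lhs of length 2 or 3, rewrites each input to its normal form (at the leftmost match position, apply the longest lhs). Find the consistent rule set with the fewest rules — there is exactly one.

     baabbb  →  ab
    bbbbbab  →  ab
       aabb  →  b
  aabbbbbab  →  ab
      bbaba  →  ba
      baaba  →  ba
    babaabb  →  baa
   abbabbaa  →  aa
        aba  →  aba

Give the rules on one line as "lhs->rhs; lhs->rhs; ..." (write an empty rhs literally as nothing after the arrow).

  | baabbb => bbb => ab
  | bbbbbab => abbbab => aabab => ab
  | aabb => b
  | aabbbbbab => bbbbab => abbab => ab

aab->; bb->a; bba->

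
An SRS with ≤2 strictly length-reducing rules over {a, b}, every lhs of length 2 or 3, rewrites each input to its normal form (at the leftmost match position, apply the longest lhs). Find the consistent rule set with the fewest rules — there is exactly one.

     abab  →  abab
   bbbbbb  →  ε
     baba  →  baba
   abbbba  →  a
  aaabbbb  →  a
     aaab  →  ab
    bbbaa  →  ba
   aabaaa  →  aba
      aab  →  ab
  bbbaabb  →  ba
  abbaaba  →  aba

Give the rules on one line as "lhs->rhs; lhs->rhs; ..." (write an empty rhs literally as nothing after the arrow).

  | abab
  | bbbbbb => bbbb => bb => ε
  | baba
  | abbbba => abba => aa => a

aa->a; bb->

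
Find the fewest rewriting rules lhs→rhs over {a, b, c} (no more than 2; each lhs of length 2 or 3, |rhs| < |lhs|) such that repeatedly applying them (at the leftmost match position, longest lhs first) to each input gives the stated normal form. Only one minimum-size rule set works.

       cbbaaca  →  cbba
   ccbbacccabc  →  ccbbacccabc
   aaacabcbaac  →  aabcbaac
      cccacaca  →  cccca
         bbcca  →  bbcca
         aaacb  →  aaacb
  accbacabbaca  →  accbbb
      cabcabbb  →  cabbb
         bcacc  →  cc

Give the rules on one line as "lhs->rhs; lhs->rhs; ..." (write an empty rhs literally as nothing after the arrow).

aca->; bca->

  | cbbaaca => cbba
  | ccbbacccabc
  | aaacabcbaac => aabcbaac
  | cccacaca => cccca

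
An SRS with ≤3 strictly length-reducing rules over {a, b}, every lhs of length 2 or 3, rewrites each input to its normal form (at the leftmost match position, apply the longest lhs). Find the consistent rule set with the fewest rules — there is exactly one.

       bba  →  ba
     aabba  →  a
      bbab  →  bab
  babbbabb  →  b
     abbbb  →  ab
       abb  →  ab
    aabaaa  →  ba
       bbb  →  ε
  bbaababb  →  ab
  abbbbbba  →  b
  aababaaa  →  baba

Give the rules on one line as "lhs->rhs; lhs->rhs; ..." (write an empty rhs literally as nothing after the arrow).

aa->b; bb->b; bbb->

  | bba => ba
  | aabba => bbba => a
  | bbab => bab
  | babbbabb => baabb => bbbb => b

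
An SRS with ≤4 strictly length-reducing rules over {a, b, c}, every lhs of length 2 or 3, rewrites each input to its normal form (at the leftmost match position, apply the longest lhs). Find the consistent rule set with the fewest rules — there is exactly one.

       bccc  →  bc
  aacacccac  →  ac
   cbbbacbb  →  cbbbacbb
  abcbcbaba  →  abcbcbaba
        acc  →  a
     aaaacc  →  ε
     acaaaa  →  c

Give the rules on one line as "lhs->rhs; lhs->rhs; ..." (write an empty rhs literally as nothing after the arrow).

  | bccc => bc
  | aacacccac => cacccac => cacac => ccac => ac
  | cbbbacbb
  | abcbcbaba

aa->; aca->ca; cc->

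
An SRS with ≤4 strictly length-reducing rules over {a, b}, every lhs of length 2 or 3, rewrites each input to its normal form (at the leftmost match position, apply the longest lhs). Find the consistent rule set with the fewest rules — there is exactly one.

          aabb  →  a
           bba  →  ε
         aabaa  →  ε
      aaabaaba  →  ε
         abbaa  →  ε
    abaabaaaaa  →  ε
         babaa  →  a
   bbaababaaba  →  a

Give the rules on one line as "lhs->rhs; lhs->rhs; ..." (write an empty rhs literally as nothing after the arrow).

aa->; ba->a; bb->a

  | aabb => bb => a
  | bba => aa => ε
  | aabaa => baa => aa => ε
  | aaabaaba => abaaba => aaaba => aba => aa => ε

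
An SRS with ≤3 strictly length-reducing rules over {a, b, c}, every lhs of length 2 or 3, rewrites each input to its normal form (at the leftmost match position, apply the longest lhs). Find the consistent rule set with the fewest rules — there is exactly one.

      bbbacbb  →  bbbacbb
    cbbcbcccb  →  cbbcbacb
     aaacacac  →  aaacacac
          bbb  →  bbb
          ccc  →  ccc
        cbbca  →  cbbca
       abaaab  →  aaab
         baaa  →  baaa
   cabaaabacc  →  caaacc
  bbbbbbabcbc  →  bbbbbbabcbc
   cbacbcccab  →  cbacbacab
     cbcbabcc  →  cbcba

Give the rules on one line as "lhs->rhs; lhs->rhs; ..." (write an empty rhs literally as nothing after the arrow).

aba->a; bcc->ba

  | bbbacbb
  | cbbcbcccb => cbbcbacb
  | aaacacac
  | bbb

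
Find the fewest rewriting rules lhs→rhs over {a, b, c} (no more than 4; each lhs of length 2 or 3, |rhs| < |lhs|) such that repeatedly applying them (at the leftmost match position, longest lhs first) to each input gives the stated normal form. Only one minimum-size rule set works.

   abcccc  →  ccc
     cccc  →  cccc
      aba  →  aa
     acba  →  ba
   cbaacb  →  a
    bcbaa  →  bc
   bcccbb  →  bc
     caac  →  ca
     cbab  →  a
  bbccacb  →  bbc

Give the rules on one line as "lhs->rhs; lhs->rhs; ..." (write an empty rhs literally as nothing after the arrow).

  | abcccc => acccc => ccc
  | cccc
  | aba => aa
  | acba => ba

ab->a; ac->; baa->bc; cb->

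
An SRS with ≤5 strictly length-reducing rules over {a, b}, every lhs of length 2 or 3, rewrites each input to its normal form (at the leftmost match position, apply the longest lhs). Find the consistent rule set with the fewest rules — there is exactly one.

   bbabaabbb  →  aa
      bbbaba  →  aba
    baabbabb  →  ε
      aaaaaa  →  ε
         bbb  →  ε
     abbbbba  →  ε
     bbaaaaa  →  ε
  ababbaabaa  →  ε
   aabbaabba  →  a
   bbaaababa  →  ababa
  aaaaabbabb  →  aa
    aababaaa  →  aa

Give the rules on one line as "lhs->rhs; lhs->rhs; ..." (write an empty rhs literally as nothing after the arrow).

  | bbabaabbb => aabaabbb => aabbb => aa
  | bbbaba => aba
  | baabbabb => bbabb => aabb => aaa => ε
  | aaaaaa => aaa => ε

aaa->; baa->; bb->a; bbb->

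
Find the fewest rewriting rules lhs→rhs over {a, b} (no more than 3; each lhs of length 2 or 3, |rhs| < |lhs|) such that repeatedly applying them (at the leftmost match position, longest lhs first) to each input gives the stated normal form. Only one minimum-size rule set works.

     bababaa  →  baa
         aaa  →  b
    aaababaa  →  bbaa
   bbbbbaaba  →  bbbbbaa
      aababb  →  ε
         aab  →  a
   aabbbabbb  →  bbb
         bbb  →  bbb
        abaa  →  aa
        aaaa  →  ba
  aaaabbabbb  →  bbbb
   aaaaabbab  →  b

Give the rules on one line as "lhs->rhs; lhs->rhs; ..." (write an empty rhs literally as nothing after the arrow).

aaa->b; ab->

  | bababaa => babaa => baa
  | aaa => b
  | aaababaa => bbabaa => bbaa
  | bbbbbaaba => bbbbbaa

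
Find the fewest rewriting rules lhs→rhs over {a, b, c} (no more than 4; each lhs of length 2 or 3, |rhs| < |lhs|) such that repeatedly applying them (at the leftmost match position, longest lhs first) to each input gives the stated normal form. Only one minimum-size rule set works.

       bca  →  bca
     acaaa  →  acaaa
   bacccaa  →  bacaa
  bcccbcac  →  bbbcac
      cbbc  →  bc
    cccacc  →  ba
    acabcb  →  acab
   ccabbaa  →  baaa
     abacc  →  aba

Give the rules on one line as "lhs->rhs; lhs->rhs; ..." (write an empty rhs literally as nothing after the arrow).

  | bca
  | acaaa
  | bacccaa => bacaa
  | bcccbcac => bbbcac

abb->ca; acc->a; cb->; ccc->b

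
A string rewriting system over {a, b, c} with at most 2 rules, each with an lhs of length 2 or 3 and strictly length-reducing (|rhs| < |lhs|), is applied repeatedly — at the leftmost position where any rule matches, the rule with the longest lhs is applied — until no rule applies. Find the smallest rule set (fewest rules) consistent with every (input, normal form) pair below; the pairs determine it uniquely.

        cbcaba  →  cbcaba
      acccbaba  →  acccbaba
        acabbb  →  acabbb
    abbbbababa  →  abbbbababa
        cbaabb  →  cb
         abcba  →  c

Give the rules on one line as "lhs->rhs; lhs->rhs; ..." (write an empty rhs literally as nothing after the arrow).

  | cbcaba
  | acccbaba
  | acabbb
  | abbbbababa

aa->c; bcb->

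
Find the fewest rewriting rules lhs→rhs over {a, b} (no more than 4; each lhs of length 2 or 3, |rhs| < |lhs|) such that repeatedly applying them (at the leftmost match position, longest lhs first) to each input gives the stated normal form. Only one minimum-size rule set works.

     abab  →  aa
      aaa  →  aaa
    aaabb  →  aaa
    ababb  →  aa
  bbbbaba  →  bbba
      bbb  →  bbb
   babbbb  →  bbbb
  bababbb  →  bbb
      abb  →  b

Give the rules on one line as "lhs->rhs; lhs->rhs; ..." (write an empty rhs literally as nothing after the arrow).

aab->aa; ab->a; abb->b; baa->ab

  | abab => aab => aa
  | aaa
  | aaabb => aaab => aaa
  | ababb => aabb => aab => aa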